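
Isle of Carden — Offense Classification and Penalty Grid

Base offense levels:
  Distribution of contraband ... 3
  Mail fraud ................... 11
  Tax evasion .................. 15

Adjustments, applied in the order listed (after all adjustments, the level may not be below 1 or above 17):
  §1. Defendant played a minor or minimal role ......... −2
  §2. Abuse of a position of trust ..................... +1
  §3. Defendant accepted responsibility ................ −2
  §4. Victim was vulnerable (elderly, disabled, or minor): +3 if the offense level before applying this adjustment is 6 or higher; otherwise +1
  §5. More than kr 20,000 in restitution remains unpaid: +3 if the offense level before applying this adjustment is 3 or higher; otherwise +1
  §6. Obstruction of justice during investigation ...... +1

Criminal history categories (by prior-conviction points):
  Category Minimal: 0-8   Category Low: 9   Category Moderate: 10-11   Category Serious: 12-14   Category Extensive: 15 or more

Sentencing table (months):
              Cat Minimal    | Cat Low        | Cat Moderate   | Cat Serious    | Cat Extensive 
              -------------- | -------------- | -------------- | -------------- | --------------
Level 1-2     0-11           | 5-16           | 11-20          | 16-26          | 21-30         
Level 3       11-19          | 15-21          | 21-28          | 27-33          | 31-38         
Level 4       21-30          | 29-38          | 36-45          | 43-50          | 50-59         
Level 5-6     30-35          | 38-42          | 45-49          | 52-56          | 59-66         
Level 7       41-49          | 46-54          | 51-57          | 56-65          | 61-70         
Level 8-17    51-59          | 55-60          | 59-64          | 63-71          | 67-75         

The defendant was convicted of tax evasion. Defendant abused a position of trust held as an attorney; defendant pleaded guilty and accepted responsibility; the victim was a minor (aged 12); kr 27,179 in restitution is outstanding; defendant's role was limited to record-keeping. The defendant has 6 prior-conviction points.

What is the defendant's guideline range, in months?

51-59 months

Base offense level for tax evasion: 15.
§1 applies: 15 − 2 = 13.
§2 applies: 13 + 1 = 14.
§3 applies: 14 − 2 = 12.
§4 applies (level before this adjustment is 12 ≥ 6, so +3): 12 + 3 = 15.
§5 applies (level before this adjustment is 15 ≥ 3, so +3): 15 + 3 = 18.
Level 18 exceeds the maximum of 17; capped at 17.
Final offense level: 17.
Criminal history: 6 prior points → Category Minimal (0-8).
Level 17 falls in the 8-17 band.
Grid: Level 8-17 × Category Minimal = 51-59 months.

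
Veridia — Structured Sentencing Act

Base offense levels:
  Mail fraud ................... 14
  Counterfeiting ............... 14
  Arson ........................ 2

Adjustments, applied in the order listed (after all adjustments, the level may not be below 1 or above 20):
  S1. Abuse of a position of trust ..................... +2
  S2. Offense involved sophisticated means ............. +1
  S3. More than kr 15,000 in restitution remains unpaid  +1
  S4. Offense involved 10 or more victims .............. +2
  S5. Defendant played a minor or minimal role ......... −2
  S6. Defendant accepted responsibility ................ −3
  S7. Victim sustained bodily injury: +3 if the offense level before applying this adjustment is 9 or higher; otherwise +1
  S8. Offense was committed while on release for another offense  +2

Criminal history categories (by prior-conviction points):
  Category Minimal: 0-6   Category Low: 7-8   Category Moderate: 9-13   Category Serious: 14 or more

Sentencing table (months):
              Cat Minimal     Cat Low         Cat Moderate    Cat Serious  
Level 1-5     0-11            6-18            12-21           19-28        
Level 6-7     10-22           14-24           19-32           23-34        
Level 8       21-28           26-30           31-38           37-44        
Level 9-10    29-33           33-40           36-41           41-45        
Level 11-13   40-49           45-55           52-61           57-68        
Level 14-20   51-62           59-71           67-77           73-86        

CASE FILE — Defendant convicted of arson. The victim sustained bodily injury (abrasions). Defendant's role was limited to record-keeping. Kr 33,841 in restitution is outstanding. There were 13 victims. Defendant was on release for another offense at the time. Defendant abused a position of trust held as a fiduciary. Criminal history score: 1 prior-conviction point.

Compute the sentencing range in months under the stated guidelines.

Base offense level for arson: 2.
S1 applies: 2 + 2 = 4.
S3 applies: 4 + 1 = 5.
S4 applies: 5 + 2 = 7.
S5 applies: 7 − 2 = 5.
S6 does not apply.
S7 applies (level before this adjustment is 5 < 9, so +1): 5 + 1 = 6.
S8 applies: 6 + 2 = 8.
Final offense level: 8.
Criminal history: 1 prior point → Category Minimal (0-6).
Level 8 falls in the 8 band.
Grid: Level 8 × Category Minimal = 21-28 months.

21-28 months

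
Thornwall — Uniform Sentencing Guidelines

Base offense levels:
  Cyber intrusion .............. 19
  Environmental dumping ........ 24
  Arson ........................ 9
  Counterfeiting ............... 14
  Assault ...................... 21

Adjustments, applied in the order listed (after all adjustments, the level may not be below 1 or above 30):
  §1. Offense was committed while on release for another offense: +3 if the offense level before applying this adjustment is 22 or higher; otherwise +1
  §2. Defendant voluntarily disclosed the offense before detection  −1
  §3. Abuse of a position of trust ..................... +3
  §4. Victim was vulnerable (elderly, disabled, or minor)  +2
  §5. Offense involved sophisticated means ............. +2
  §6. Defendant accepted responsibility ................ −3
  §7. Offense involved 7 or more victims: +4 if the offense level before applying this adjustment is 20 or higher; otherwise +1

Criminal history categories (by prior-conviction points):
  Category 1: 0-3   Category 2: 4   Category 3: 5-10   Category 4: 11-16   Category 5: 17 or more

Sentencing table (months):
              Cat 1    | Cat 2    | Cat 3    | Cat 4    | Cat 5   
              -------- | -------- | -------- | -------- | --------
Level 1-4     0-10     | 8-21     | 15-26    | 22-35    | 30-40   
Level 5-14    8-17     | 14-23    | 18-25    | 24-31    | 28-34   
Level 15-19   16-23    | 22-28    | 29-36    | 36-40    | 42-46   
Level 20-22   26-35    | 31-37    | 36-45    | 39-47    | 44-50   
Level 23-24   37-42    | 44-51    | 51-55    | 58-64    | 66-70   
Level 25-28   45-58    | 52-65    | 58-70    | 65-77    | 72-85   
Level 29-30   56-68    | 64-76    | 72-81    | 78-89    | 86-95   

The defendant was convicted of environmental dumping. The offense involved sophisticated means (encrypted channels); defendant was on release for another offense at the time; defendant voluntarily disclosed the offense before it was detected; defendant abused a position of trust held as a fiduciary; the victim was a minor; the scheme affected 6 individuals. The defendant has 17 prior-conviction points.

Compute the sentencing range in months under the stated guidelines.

86-95 months

Base offense level for environmental dumping: 24.
§1 applies (level before this adjustment is 24 ≥ 22, so +3): 24 + 3 = 27.
§2 applies: 27 − 1 = 26.
§3 applies: 26 + 3 = 29.
§4 applies: 29 + 2 = 31.
§5 applies: 31 + 2 = 33.
§7 does not apply.
Level 33 exceeds the maximum of 30; capped at 30.
Final offense level: 30.
Criminal history: 17 prior points → Category 5 (17+).
Level 30 falls in the 29-30 band.
Grid: Level 29-30 × Category 5 = 86-95 months.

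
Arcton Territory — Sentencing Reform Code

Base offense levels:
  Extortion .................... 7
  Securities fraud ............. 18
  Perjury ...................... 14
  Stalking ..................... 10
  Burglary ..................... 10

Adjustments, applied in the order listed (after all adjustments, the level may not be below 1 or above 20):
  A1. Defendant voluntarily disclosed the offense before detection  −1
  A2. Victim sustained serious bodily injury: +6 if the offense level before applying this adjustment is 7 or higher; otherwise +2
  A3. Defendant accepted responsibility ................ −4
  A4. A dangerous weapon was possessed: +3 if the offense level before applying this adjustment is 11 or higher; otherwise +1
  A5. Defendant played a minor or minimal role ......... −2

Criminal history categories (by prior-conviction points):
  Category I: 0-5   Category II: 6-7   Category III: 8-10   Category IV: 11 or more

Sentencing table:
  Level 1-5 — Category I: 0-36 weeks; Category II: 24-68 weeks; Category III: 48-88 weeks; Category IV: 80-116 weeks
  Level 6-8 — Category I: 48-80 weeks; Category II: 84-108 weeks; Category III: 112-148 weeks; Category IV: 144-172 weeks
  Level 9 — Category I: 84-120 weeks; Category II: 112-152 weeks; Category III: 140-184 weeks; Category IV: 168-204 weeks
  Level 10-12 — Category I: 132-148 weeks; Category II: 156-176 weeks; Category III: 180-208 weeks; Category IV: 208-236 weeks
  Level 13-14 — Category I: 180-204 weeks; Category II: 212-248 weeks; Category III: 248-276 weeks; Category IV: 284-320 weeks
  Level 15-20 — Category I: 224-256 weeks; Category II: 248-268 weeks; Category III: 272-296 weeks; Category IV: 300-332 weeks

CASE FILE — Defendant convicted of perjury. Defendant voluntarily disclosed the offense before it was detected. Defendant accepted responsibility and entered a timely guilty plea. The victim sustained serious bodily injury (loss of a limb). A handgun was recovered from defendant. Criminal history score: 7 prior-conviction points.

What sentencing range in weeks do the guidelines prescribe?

248-268 weeks

Base offense level for perjury: 14.
A1 applies: 14 − 1 = 13.
A2 applies (level before this adjustment is 13 ≥ 7, so +6): 13 + 6 = 19.
A3 applies: 19 − 4 = 15.
A4 applies (level before this adjustment is 15 ≥ 11, so +3): 15 + 3 = 18.
Final offense level: 18.
Criminal history: 7 prior points → Category II (6-7).
Level 18 falls in the 15-20 band.
Grid: Level 15-20 × Category II = 248-268 weeks.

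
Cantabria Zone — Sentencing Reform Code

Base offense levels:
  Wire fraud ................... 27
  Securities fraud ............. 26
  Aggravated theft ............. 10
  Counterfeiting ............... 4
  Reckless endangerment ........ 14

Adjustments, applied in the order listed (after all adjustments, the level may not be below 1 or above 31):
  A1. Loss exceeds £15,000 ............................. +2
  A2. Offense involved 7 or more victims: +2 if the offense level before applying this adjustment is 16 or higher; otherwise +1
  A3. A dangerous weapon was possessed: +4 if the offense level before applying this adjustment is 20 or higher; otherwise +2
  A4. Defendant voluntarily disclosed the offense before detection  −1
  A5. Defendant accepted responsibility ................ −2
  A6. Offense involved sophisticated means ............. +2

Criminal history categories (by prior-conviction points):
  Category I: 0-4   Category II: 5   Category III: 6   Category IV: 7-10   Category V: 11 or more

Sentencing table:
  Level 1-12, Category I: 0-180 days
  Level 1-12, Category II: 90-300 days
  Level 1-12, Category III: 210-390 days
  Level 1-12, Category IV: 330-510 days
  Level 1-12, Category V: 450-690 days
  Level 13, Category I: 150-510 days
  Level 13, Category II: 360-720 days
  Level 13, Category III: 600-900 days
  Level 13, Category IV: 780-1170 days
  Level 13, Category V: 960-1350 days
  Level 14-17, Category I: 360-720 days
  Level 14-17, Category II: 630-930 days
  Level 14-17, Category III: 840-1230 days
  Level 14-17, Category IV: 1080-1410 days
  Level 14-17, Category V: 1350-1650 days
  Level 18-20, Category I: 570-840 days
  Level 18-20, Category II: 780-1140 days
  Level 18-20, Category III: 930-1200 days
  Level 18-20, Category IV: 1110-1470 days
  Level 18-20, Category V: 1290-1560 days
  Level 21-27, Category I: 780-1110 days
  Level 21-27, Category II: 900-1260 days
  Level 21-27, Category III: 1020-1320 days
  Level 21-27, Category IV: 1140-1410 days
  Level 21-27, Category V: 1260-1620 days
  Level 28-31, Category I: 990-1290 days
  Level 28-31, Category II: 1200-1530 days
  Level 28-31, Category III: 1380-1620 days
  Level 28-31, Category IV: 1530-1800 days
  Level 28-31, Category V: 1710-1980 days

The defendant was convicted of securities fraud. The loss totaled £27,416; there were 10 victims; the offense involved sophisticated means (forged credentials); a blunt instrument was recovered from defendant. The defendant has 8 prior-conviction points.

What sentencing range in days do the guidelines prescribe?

1530-1800 days

Base offense level for securities fraud: 26.
A1 applies: 26 + 2 = 28.
A2 applies (level before this adjustment is 28 ≥ 16, so +2): 28 + 2 = 30.
A3 applies (level before this adjustment is 30 ≥ 20, so +4): 30 + 4 = 34.
A5 does not apply.
A6 applies: 34 + 2 = 36.
Level 36 exceeds the maximum of 31; capped at 31.
Final offense level: 31.
Criminal history: 8 prior points → Category IV (7-10).
Level 31 falls in the 28-31 band.
Grid: Level 28-31 × Category IV = 1530-1800 days.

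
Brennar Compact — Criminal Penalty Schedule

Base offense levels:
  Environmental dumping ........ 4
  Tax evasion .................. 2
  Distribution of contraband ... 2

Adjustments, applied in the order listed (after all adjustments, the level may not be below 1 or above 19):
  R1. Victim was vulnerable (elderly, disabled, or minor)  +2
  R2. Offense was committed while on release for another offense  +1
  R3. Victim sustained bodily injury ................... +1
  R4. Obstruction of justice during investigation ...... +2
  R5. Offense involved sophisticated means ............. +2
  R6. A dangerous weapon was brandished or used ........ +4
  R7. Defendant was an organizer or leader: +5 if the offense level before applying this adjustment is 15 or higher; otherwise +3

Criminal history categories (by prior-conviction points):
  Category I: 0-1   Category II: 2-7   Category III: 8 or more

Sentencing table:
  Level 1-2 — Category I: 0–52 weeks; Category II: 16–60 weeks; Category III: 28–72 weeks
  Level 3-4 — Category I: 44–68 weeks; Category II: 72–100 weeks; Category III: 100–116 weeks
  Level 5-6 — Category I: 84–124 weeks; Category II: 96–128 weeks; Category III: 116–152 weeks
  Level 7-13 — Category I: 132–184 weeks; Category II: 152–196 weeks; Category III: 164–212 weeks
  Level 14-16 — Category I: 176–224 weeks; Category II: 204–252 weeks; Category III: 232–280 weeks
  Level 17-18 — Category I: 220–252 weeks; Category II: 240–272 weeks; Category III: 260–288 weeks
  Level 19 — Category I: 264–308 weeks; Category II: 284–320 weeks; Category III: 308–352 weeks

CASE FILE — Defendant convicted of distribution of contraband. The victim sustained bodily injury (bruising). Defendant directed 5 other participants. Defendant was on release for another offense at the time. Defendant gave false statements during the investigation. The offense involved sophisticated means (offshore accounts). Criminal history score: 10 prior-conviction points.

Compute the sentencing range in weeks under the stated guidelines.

164-212 weeks

Base offense level for distribution of contraband: 2.
R1 does not apply.
R2 applies: 2 + 1 = 3.
R3 applies: 3 + 1 = 4.
R4 applies: 4 + 2 = 6.
R5 applies: 6 + 2 = 8.
R6 does not apply.
R7 applies (level before this adjustment is 8 < 15, so +3): 8 + 3 = 11.
Final offense level: 11.
Criminal history: 10 prior points → Category III (8+).
Level 11 falls in the 7-13 band.
Grid: Level 7-13 × Category III = 164-212 weeks.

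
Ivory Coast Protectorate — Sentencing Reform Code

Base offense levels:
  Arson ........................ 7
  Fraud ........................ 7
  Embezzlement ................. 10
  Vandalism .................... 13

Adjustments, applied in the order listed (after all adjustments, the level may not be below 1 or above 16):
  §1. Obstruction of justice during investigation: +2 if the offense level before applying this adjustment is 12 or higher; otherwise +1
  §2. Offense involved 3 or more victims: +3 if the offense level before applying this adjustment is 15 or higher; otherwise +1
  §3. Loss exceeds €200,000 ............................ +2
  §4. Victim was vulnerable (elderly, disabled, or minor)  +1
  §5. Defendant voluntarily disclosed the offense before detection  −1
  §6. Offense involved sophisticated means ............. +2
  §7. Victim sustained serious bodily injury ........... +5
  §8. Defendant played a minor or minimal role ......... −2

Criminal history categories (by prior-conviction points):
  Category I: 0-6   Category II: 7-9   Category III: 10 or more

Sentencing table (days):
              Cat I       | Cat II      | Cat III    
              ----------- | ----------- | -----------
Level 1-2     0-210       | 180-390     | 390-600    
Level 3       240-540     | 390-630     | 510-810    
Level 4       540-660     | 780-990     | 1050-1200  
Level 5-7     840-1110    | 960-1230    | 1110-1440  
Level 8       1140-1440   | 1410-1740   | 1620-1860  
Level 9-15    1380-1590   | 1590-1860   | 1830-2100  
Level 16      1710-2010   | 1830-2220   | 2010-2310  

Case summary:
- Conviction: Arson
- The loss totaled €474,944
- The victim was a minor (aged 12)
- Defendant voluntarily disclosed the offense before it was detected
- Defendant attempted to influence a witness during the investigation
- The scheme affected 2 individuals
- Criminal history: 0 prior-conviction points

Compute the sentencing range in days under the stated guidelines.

Base offense level for arson: 7.
§1 applies (level before this adjustment is 7 < 12, so +1): 7 + 1 = 8.
§3 applies: 8 + 2 = 10.
§4 applies: 10 + 1 = 11.
§5 applies: 11 − 1 = 10.
§8 does not apply.
Final offense level: 10.
Criminal history: 0 prior points → Category I (0-6).
Level 10 falls in the 9-15 band.
Grid: Level 9-15 × Category I = 1380-1590 days.

1380-1590 days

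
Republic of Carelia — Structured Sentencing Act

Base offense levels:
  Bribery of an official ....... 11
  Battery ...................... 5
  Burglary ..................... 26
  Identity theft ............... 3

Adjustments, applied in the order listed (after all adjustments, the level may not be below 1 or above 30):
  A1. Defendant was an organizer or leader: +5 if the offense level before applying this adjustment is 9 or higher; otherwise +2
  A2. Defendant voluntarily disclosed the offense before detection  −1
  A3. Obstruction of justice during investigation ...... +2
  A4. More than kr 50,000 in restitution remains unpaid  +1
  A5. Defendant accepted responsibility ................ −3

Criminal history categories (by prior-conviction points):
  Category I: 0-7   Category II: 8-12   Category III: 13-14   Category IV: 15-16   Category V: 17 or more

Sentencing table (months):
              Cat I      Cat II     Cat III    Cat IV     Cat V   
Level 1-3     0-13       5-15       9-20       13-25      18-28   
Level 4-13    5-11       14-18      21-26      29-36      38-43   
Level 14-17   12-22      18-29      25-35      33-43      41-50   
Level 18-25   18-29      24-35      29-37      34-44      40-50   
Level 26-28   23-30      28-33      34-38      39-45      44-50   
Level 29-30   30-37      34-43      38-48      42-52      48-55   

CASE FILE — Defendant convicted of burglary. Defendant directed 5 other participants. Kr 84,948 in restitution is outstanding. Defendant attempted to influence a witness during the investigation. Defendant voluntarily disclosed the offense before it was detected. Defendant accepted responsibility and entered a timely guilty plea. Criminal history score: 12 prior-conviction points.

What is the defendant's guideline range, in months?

Base offense level for burglary: 26.
A1 applies (level before this adjustment is 26 ≥ 9, so +5): 26 + 5 = 31.
A2 applies: 31 − 1 = 30.
A3 applies: 30 + 2 = 32.
A4 applies: 32 + 1 = 33.
A5 applies: 33 − 3 = 30.
Final offense level: 30.
Criminal history: 12 prior points → Category II (8-12).
Level 30 falls in the 29-30 band.
Grid: Level 29-30 × Category II = 34-43 months.

34-43 months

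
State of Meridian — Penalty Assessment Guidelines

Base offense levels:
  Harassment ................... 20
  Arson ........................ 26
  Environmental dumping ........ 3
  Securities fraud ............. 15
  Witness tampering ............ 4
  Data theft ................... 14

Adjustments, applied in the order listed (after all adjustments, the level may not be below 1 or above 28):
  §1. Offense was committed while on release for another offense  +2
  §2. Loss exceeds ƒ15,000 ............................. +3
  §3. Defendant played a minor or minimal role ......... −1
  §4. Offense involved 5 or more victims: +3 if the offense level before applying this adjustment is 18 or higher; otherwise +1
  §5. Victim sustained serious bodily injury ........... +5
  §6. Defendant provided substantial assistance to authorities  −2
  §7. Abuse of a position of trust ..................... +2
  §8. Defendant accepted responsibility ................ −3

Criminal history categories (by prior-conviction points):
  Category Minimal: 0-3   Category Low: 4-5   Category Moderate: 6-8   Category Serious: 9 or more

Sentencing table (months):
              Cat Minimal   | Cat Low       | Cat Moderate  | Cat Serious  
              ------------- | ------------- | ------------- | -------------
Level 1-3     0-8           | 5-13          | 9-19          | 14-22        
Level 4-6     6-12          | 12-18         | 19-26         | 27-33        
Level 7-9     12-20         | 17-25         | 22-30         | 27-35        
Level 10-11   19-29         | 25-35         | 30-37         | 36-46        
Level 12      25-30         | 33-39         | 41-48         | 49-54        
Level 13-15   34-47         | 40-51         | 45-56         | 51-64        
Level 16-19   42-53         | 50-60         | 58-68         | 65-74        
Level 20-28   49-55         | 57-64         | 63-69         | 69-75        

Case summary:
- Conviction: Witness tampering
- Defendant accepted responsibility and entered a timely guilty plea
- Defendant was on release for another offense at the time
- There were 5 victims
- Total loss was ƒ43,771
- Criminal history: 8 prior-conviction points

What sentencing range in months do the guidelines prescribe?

22-30 months

Base offense level for witness tampering: 4.
§1 applies: 4 + 2 = 6.
§2 applies: 6 + 3 = 9.
§3 does not apply.
§4 applies (level before this adjustment is 9 < 18, so +1): 9 + 1 = 10.
§7 does not apply.
§8 applies: 10 − 3 = 7.
Final offense level: 7.
Criminal history: 8 prior points → Category Moderate (6-8).
Level 7 falls in the 7-9 band.
Grid: Level 7-9 × Category Moderate = 22-30 months.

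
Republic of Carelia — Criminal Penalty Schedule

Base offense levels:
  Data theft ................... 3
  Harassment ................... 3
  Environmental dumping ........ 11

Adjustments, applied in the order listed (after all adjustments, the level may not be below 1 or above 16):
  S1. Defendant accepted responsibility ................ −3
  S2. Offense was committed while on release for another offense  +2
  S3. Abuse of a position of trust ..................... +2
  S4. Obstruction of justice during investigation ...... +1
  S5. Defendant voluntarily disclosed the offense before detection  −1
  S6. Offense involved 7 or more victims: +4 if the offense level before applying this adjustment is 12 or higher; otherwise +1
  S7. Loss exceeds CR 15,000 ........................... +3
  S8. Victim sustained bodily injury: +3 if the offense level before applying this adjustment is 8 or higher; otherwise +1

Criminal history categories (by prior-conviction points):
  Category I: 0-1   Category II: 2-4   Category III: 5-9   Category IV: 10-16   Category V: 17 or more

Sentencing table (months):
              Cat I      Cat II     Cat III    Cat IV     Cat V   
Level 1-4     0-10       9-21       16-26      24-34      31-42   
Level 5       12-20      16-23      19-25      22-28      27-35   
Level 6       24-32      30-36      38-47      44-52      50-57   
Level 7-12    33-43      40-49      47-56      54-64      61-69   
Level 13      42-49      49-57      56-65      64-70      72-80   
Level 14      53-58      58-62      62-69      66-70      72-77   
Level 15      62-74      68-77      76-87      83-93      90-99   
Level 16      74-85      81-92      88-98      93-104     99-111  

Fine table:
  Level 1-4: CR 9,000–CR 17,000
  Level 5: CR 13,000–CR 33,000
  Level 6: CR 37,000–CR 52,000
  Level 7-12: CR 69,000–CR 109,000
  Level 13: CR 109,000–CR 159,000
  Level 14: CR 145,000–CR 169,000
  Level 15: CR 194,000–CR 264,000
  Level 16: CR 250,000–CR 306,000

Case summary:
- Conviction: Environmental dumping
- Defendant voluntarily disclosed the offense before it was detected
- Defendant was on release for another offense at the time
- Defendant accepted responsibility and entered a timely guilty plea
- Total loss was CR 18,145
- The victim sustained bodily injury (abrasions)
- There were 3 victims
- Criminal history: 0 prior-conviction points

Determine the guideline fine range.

CR 194,000–CR 264,000

Base offense level for environmental dumping: 11.
S1 applies: 11 − 3 = 8.
S2 applies: 8 + 2 = 10.
S3 does not apply.
S4 does not apply.
S5 applies: 10 − 1 = 9.
S6 does not apply.
S7 applies: 9 + 3 = 12.
S8 applies (level before this adjustment is 12 ≥ 8, so +3): 12 + 3 = 15.
Final offense level: 15.
Level 15 falls in the 15 band.
Fine table: Level 15 → CR 194,000–CR 264,000.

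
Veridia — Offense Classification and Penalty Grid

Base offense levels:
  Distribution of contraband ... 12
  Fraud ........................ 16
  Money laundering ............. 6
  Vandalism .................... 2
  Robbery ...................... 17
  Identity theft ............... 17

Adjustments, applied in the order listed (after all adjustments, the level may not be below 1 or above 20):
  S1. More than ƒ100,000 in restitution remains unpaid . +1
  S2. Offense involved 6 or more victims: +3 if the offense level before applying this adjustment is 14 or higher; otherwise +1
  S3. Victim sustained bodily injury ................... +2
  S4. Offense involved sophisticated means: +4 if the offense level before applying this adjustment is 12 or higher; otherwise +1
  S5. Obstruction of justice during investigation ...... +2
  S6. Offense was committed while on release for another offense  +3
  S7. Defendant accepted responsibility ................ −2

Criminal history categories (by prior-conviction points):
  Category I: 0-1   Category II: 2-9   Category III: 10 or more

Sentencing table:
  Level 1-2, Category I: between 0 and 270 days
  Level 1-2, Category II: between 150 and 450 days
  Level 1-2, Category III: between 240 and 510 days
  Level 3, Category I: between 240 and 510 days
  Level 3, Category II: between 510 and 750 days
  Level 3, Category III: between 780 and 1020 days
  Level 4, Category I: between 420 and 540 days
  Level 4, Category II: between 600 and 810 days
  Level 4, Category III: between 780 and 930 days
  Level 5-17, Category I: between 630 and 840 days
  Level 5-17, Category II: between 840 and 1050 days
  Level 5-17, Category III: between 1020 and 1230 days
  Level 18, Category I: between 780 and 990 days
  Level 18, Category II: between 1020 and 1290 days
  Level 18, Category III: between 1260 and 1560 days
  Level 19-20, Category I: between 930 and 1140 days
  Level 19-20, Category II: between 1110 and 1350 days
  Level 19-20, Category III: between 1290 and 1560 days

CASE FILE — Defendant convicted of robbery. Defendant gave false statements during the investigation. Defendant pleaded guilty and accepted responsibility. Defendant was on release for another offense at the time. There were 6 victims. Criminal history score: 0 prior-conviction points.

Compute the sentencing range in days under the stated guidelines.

Base offense level for robbery: 17.
S2 applies (level before this adjustment is 17 ≥ 14, so +3): 17 + 3 = 20.
S3 does not apply.
S5 applies: 20 + 2 = 22.
S6 applies: 22 + 3 = 25.
S7 applies: 25 − 2 = 23.
Level 23 exceeds the maximum of 20; capped at 20.
Final offense level: 20.
Criminal history: 0 prior points → Category I (0-1).
Level 20 falls in the 19-20 band.
Grid: Level 19-20 × Category I = 930-1140 days.

930-1140 days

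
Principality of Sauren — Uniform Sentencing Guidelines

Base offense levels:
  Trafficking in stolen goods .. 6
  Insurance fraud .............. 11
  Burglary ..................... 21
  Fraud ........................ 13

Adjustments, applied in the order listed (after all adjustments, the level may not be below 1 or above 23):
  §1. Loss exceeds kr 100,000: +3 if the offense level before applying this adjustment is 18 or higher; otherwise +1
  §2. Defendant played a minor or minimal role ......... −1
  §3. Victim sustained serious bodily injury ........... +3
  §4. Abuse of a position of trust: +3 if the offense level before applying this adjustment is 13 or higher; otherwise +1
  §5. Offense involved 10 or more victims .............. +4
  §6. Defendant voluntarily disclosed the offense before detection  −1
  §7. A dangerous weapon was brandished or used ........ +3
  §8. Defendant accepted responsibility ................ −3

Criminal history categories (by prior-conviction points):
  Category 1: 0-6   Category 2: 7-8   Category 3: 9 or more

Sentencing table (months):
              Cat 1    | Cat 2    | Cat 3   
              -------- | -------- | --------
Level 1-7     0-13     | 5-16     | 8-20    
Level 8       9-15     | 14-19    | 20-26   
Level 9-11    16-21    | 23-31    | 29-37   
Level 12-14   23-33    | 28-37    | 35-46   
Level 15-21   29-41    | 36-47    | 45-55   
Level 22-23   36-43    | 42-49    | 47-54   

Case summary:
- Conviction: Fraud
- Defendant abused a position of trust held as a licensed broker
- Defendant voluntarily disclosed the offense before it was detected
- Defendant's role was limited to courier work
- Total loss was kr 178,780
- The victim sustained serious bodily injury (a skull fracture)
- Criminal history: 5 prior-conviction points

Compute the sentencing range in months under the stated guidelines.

29-41 months

Base offense level for fraud: 13.
§1 applies (level before this adjustment is 13 < 18, so +1): 13 + 1 = 14.
§2 applies: 14 − 1 = 13.
§3 applies: 13 + 3 = 16.
§4 applies (level before this adjustment is 16 ≥ 13, so +3): 16 + 3 = 19.
§6 applies: 19 − 1 = 18.
§8 does not apply.
Final offense level: 18.
Criminal history: 5 prior points → Category 1 (0-6).
Level 18 falls in the 15-21 band.
Grid: Level 15-21 × Category 1 = 29-41 months.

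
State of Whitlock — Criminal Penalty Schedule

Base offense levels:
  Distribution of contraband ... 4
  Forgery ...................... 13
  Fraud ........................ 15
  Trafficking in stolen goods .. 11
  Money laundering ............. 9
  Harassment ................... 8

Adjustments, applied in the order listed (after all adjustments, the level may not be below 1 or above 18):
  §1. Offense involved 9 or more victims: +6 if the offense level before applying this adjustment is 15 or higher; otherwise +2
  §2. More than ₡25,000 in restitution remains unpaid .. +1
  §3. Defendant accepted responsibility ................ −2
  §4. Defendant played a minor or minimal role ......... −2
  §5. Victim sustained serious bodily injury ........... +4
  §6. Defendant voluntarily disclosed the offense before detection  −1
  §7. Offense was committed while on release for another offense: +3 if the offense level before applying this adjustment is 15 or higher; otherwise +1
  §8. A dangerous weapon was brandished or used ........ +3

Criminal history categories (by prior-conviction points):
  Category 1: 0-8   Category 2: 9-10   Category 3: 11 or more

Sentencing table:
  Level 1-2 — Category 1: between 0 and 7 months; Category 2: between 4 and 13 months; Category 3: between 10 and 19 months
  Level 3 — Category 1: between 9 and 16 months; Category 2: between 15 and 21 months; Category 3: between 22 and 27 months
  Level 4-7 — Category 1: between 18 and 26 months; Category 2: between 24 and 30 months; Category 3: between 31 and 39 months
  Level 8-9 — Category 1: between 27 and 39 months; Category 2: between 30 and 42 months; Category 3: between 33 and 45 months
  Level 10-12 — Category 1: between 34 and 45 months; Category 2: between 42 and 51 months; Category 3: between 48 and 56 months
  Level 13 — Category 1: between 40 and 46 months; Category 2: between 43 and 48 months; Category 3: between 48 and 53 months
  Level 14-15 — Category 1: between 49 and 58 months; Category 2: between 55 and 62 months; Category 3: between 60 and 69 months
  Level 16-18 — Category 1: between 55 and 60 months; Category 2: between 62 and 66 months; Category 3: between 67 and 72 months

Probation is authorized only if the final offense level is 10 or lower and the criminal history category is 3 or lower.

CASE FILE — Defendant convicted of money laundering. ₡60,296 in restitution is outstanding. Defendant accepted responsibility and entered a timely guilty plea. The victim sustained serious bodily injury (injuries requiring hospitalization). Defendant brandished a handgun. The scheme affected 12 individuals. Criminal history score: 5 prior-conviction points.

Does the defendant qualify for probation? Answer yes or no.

Base offense level for money laundering: 9.
§1 applies (level before this adjustment is 9 < 15, so +2): 9 + 2 = 11.
§2 applies: 11 + 1 = 12.
§3 applies: 12 − 2 = 10.
§4 does not apply.
§5 applies: 10 + 4 = 14.
§6 does not apply.
§8 applies: 14 + 3 = 17.
Final offense level: 17.
Criminal history: 5 prior points → Category 1 (0-8).
Level 17 falls in the 16-18 band.
Grid: Level 16-18 × Category 1 = 55-60 months.
Probation check: level 17 > 10 and category 1 ≤ 3 → not eligible.

No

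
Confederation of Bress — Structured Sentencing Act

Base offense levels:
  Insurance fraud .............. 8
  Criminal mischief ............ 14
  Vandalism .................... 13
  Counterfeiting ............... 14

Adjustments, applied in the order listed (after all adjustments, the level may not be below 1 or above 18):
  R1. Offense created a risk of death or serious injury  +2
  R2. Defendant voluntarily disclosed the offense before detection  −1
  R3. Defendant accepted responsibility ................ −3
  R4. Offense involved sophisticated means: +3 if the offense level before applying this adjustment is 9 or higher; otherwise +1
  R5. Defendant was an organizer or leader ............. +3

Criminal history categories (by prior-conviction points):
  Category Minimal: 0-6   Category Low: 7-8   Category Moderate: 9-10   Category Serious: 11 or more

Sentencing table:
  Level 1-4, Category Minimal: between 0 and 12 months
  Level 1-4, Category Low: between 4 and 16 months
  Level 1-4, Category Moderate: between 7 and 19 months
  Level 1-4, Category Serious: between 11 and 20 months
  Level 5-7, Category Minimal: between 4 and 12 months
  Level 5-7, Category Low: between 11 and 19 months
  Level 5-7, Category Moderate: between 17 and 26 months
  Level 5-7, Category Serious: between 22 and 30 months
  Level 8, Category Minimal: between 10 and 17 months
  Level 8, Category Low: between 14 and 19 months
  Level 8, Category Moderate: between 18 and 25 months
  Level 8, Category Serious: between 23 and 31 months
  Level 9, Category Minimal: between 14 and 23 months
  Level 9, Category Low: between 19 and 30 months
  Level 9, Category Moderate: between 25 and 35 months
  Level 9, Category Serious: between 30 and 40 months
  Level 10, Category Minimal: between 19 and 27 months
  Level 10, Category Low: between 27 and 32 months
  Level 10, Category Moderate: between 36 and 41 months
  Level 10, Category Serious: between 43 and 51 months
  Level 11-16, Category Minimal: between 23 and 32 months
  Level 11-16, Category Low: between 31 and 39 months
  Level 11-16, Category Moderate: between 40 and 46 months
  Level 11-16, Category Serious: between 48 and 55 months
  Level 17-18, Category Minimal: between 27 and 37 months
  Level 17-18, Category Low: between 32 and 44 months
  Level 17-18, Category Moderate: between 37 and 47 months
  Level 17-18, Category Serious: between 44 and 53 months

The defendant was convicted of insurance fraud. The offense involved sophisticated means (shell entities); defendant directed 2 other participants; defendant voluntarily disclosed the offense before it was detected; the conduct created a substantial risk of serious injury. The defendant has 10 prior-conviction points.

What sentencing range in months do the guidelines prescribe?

40-46 months

Base offense level for insurance fraud: 8.
R1 applies: 8 + 2 = 10.
R2 applies: 10 − 1 = 9.
R4 applies (level before this adjustment is 9 ≥ 9, so +3): 9 + 3 = 12.
R5 applies: 12 + 3 = 15.
Final offense level: 15.
Criminal history: 10 prior points → Category Moderate (9-10).
Level 15 falls in the 11-16 band.
Grid: Level 11-16 × Category Moderate = 40-46 months.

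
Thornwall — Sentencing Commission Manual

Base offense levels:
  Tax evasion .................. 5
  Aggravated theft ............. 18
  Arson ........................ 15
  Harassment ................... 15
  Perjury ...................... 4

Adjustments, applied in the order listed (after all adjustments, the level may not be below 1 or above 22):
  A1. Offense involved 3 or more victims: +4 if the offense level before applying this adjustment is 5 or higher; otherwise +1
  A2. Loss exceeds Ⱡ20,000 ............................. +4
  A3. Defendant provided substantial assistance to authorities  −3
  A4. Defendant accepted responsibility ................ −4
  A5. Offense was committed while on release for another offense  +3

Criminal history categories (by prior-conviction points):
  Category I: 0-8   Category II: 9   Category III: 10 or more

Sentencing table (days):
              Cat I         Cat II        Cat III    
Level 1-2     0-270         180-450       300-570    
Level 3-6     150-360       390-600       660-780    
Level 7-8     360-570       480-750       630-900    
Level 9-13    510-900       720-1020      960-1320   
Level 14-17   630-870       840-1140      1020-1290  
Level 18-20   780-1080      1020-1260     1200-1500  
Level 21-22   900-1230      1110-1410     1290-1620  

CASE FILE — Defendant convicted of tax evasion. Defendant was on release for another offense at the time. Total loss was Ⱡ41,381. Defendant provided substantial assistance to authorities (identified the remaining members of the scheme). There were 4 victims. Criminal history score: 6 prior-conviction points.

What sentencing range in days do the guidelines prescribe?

510-900 days

Base offense level for tax evasion: 5.
A1 applies (level before this adjustment is 5 ≥ 5, so +4): 5 + 4 = 9.
A2 applies: 9 + 4 = 13.
A3 applies: 13 − 3 = 10.
A4 does not apply.
A5 applies: 10 + 3 = 13.
Final offense level: 13.
Criminal history: 6 prior points → Category I (0-8).
Level 13 falls in the 9-13 band.
Grid: Level 9-13 × Category I = 510-900 days.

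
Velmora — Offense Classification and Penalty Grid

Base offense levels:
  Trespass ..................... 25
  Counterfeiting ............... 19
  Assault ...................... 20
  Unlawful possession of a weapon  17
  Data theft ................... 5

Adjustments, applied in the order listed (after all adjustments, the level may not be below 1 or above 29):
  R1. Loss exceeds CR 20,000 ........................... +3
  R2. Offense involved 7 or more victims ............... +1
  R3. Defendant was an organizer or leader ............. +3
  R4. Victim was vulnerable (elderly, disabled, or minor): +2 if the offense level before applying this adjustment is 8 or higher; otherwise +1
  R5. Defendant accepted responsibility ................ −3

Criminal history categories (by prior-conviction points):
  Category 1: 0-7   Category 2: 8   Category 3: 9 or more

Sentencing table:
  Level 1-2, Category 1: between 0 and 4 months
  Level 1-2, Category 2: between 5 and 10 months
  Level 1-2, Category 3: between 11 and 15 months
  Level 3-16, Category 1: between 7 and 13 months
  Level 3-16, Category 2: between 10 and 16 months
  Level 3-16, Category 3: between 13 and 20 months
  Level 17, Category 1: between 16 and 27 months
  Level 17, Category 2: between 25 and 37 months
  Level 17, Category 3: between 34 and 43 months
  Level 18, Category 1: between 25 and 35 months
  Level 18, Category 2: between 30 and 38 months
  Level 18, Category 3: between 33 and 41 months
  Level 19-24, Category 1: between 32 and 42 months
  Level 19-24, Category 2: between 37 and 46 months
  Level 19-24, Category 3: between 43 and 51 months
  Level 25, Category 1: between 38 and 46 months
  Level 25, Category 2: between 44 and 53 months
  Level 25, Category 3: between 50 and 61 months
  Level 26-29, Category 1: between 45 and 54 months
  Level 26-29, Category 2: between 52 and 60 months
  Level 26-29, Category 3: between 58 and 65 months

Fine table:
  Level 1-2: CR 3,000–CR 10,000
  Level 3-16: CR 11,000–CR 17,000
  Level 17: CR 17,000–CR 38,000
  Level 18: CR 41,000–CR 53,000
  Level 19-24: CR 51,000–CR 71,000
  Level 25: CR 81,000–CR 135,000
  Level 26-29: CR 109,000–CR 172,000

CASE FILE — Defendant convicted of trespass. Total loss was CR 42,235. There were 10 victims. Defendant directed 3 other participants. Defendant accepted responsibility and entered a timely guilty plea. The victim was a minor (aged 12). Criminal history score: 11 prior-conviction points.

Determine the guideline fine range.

CR 109,000–CR 172,000

Base offense level for trespass: 25.
R1 applies: 25 + 3 = 28.
R2 applies: 28 + 1 = 29.
R3 applies: 29 + 3 = 32.
R4 applies (level before this adjustment is 32 ≥ 8, so +2): 32 + 2 = 34.
R5 applies: 34 − 3 = 31.
Level 31 exceeds the maximum of 29; capped at 29.
Final offense level: 29.
Level 29 falls in the 26-29 band.
Fine table: Level 26-29 → CR 109,000–CR 172,000.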